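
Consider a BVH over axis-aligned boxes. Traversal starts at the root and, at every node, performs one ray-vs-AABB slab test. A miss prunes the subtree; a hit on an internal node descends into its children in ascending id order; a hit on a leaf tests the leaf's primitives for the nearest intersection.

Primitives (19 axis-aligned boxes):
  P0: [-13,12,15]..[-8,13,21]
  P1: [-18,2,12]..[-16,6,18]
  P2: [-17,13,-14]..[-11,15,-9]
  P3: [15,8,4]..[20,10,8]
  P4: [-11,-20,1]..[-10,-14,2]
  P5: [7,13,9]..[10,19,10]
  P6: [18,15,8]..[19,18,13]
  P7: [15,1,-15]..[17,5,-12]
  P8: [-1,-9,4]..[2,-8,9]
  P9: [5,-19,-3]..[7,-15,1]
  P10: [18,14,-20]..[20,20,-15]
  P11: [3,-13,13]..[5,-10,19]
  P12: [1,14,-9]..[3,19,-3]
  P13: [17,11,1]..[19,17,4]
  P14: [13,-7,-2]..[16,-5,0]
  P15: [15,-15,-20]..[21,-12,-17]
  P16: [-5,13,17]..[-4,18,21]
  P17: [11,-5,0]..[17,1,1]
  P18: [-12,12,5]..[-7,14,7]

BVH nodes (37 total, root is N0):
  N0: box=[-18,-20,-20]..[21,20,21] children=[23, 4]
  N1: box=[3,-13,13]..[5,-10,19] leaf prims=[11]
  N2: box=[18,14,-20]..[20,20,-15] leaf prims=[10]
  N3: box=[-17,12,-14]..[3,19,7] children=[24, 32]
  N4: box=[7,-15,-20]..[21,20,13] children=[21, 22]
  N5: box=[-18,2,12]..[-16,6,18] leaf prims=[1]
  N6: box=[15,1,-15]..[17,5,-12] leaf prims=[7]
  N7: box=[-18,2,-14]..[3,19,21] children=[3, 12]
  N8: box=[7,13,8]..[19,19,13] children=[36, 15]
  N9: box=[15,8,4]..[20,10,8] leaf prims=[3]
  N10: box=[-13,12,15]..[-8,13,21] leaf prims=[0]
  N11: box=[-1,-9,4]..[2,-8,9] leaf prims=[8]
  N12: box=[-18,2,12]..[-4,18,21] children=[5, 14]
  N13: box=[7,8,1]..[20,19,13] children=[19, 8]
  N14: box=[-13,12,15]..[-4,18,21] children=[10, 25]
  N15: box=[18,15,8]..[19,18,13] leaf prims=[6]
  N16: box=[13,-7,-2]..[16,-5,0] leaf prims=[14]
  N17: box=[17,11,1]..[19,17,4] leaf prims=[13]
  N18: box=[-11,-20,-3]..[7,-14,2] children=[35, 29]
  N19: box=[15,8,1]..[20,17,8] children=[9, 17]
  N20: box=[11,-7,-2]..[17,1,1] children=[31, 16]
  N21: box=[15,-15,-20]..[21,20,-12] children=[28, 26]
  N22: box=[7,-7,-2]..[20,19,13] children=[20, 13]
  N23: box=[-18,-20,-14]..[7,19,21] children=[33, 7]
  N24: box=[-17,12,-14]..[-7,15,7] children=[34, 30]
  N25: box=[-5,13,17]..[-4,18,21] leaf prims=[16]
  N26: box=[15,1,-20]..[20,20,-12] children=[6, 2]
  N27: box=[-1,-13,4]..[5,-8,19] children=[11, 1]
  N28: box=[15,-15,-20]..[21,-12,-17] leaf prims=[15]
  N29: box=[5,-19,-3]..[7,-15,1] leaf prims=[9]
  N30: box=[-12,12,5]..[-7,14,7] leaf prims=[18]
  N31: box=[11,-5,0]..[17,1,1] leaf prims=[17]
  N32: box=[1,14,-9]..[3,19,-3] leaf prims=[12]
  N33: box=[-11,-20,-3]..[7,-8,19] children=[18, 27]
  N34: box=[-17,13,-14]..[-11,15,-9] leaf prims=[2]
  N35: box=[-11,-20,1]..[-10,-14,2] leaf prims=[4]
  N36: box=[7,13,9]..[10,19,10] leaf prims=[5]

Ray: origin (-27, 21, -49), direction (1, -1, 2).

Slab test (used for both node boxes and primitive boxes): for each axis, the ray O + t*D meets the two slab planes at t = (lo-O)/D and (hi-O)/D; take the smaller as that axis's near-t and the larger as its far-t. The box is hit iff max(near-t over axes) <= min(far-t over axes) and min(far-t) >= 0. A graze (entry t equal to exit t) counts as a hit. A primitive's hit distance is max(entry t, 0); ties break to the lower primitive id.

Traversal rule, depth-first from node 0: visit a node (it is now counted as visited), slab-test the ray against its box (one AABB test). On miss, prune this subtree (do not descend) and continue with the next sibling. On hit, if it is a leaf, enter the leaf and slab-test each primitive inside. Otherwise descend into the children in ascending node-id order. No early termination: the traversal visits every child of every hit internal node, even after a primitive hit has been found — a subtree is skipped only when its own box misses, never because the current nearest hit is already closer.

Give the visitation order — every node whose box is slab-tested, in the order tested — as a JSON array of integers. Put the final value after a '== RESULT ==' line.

Walk:
N0 x:[9,48] y:[1,41] z:[29/2,35] -> hit [29/2,35], descend [4, 23]
  N4 x:[34,48] y:[1,36] z:[29/2,31] -> miss, prune
  N23 x:[9,34] y:[2,41] z:[35/2,35] -> hit [35/2,34], descend [7, 33]
    N7 x:[9,30] y:[2,19] z:[35/2,35] -> hit [35/2,19], descend [3, 12]
      N3 x:[10,30] y:[2,9] z:[35/2,28] -> miss, prune
      N12 x:[9,23] y:[3,19] z:[61/2,35] -> miss, prune
    N33 x:[16,34] y:[29,41] z:[23,34] -> hit [29,34], descend [18, 27]
      N18 x:[16,34] y:[35,41] z:[23,51/2] -> miss, prune
      N27 x:[26,32] y:[29,34] z:[53/2,34] -> hit [29,32], descend [1, 11]
        N1 x:[30,32] y:[31,34] z:[31,34] -> hit [31,32] leaf, test {P11@t=31}
        N11 x:[26,29] y:[29,30] z:[53/2,29] -> hit [29,29] leaf, test {P8@t=29}

Summary -> nodes [0, 4, 23, 7, 3, 12, 33, 18, 27, 1, 11]; box-tests=11; leaf-entries=2; first=P8

== RESULT ==
[0, 4, 23, 7, 3, 12, 33, 18, 27, 1, 11]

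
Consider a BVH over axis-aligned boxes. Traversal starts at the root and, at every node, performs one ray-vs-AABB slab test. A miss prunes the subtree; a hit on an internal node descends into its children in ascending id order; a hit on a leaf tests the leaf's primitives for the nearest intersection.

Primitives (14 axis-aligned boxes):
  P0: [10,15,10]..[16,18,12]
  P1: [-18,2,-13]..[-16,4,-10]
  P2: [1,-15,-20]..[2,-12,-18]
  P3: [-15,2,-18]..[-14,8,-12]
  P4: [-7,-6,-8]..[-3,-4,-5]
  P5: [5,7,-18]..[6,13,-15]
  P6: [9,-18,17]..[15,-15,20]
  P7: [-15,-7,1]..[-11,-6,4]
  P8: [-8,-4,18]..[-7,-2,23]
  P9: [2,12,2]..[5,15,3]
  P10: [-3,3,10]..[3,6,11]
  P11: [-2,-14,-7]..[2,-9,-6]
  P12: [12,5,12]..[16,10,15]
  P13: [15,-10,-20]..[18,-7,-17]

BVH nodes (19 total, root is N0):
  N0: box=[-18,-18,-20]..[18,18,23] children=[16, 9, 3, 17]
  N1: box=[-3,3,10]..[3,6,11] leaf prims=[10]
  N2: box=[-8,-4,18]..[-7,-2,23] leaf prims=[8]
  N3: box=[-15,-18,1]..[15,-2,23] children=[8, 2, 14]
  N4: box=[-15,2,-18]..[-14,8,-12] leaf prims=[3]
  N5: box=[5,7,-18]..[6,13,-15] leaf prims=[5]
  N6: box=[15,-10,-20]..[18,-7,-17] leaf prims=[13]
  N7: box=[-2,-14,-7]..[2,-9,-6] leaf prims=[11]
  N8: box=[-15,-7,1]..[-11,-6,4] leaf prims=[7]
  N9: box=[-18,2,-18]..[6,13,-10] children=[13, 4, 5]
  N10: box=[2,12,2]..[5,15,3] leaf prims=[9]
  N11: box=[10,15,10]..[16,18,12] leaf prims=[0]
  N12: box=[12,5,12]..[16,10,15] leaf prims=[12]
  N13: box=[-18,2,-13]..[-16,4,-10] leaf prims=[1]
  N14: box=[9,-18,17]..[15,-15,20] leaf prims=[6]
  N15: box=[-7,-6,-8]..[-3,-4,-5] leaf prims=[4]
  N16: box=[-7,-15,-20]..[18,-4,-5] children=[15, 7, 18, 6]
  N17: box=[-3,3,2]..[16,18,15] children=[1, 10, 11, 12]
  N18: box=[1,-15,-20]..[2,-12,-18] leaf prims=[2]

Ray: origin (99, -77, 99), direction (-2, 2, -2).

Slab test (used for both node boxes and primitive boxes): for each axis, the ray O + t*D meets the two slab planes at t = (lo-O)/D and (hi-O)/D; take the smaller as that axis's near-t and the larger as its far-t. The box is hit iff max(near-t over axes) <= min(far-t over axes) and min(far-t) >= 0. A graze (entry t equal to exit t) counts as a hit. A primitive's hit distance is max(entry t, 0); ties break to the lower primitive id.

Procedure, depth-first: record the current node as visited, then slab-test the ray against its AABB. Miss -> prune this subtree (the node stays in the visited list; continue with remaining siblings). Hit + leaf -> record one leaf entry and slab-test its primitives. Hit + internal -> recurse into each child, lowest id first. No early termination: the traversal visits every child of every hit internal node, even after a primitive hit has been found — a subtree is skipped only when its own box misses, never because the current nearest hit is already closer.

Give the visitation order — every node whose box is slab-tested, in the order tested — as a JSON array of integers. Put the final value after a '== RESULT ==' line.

Walk:
N0 x:[81/2,117/2] y:[59/2,95/2] z:[38,119/2] -> hit [81/2,95/2], descend [3, 9, 16, 17]
  N3 x:[42,57] y:[59/2,75/2] z:[38,49] -> miss, prune
  N9 x:[93/2,117/2] y:[79/2,45] z:[109/2,117/2] -> miss, prune
  N16 x:[81/2,53] y:[31,73/2] z:[52,119/2] -> miss, prune
  N17 x:[83/2,51] y:[40,95/2] z:[42,97/2] -> hit [42,95/2], descend [1, 10, 11, 12]
    N1 x:[48,51] y:[40,83/2] z:[44,89/2] -> miss, prune
    N10 x:[47,97/2] y:[89/2,46] z:[48,97/2] -> miss, prune
    N11 x:[83/2,89/2] y:[46,95/2] z:[87/2,89/2] -> miss, prune
    N12 x:[83/2,87/2] y:[41,87/2] z:[42,87/2] -> hit [42,87/2] leaf, test {P12@t=42}

Visited [0, 3, 9, 16, 17, 1, 10, 11, 12]. Tests: 9 box, 1 leaf. Nearest: P12.

== RESULT ==
[0, 3, 9, 16, 17, 1, 10, 11, 12]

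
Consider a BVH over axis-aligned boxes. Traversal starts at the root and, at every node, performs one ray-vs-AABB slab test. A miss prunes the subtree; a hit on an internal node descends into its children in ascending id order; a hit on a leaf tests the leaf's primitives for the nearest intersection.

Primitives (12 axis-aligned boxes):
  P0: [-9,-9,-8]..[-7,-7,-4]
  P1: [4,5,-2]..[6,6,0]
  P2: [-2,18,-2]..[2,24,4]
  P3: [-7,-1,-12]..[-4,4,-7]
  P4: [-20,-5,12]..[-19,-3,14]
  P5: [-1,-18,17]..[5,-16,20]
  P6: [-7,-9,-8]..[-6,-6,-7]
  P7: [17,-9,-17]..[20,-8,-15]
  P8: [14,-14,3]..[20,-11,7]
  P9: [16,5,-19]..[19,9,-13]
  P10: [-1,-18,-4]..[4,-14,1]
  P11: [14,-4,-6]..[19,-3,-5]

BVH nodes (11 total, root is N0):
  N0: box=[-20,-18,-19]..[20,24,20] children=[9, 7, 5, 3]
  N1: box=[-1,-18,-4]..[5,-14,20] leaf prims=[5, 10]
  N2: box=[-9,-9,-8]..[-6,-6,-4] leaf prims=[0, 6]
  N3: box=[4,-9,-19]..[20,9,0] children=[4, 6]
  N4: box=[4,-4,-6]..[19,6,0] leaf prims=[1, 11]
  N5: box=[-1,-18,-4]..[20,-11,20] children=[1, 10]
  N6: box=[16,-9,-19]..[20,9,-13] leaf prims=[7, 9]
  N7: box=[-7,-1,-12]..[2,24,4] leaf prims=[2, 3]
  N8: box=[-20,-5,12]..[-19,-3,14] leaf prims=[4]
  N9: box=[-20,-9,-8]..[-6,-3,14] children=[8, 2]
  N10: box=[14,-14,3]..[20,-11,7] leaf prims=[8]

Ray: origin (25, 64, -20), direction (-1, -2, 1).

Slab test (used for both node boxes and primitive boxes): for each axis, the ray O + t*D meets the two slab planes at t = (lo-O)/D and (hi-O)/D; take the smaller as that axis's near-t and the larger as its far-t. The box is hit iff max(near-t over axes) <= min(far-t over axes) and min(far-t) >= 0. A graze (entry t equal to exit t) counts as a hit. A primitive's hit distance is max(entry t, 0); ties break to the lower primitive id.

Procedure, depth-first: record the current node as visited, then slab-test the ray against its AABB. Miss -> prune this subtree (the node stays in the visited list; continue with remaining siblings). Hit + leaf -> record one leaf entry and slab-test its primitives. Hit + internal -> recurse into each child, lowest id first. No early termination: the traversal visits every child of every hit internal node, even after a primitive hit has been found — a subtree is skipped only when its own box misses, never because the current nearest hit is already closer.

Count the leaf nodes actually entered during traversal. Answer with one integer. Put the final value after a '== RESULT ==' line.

Traverse from the root:
N0 x:[5,45] y:[20,41] z:[1,40] -> hit [20,40], descend [3, 5, 7, 9]
  N3 x:[5,21] y:[55/2,73/2] z:[1,20] -> miss, prune
  N5 x:[5,26] y:[75/2,41] z:[16,40] -> miss, prune
  N7 x:[23,32] y:[20,65/2] z:[8,24] -> hit [23,24] leaf, test {P2@t=23, P3(miss)}
  N9 x:[31,45] y:[67/2,73/2] z:[12,34] -> hit [67/2,34], descend [2, 8]
    N2 x:[31,34] y:[35,73/2] z:[12,16] -> miss, prune
    N8 x:[44,45] y:[67/2,69/2] z:[32,34] -> miss, prune

7 AABB tests over nodes [0, 3, 5, 7, 9, 2, 8]; 1 leaf entered; closest P2.

== RESULT ==
1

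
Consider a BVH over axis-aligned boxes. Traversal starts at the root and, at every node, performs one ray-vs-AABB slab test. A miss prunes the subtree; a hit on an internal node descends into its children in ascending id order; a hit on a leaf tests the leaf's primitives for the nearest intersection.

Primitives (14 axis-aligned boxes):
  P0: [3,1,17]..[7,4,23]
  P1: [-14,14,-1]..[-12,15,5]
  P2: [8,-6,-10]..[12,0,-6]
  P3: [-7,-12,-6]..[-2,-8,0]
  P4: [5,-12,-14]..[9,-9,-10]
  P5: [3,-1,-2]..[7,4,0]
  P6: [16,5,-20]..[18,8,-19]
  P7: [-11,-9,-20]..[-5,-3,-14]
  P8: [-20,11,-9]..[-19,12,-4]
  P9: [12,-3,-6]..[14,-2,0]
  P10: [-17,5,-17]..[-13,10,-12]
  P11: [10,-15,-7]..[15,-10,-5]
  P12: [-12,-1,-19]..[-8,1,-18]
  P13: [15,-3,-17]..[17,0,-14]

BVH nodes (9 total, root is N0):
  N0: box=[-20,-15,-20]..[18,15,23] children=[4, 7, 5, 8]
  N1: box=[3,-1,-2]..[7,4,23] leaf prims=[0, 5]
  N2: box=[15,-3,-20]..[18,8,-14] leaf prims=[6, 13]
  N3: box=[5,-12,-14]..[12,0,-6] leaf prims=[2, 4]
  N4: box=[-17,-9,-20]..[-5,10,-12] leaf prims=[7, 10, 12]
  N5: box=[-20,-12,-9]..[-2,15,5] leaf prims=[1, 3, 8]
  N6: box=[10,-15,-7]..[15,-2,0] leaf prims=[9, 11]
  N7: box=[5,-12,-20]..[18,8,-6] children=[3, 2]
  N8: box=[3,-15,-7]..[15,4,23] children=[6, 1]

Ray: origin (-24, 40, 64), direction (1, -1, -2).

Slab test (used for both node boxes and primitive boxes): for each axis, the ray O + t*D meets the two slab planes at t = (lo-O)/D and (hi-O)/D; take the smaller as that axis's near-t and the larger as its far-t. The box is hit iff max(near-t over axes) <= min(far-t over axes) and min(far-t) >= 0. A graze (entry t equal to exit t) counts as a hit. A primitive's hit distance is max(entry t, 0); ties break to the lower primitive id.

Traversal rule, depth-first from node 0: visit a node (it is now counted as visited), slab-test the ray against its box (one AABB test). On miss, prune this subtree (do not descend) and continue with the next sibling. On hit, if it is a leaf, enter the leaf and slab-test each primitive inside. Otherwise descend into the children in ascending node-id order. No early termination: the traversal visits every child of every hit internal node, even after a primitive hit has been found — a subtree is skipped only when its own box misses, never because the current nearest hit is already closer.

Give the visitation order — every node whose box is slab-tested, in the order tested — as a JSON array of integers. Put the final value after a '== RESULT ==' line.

Trace the traversal:
N0 x:[4,42] y:[25,55] z:[41/2,42] -> hit [25,42], descend [4, 5, 7, 8]
  N4 x:[7,19] y:[30,49] z:[38,42] -> miss, prune
  N5 x:[4,22] y:[25,52] z:[59/2,73/2] -> miss, prune
  N7 x:[29,42] y:[32,52] z:[35,42] -> hit [35,42], descend [2, 3]
    N2 x:[39,42] y:[32,43] z:[39,42] -> hit [39,42] leaf, test {P6(miss), P13@t=40}
    N3 x:[29,36] y:[40,52] z:[35,39] -> miss, prune
  N8 x:[27,39] y:[36,55] z:[41/2,71/2] -> miss, prune

7 AABB tests over nodes [0, 4, 5, 7, 2, 3, 8]; 1 leaf entered; closest P13.

== RESULT ==
[0, 4, 5, 7, 2, 3, 8]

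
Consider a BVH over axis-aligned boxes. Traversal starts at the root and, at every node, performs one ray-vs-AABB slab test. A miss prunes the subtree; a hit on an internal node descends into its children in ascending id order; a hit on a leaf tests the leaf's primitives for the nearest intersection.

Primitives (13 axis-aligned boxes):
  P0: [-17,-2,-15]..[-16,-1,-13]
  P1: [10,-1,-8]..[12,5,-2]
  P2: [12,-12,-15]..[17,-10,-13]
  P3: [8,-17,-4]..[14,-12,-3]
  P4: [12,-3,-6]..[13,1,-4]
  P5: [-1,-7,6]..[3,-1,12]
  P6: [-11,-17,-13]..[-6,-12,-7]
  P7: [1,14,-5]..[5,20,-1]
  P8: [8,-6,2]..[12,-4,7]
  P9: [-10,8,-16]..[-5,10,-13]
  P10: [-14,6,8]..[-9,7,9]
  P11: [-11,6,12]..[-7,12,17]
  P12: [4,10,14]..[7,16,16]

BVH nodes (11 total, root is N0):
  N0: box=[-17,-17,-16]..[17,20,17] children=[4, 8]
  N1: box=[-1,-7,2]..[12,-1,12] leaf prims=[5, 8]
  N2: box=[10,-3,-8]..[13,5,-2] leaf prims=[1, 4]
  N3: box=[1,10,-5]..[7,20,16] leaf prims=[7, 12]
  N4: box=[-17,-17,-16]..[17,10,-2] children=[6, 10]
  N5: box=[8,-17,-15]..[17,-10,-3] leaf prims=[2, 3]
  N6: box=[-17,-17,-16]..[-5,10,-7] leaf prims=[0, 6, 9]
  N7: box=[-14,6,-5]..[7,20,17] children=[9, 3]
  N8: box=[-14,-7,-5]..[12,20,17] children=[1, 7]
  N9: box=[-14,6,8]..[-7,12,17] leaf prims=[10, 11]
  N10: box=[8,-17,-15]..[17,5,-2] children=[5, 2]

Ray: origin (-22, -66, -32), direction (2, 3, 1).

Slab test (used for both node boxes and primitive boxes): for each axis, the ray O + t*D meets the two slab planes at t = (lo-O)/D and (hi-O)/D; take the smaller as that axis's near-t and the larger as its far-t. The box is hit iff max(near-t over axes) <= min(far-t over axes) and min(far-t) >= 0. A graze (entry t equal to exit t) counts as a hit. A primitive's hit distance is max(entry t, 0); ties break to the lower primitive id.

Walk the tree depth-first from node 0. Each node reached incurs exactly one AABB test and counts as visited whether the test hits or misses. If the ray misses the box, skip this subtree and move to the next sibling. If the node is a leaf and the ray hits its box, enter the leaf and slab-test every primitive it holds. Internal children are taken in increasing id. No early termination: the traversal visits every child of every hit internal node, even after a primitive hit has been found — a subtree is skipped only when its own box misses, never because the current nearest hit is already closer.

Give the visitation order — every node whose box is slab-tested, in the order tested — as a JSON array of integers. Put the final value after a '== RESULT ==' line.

Walk:
N0 x:[5/2,39/2] y:[49/3,86/3] z:[16,49] -> hit [49/3,39/2], descend [4, 8]
  N4 x:[5/2,39/2] y:[49/3,76/3] z:[16,30] -> hit [49/3,39/2], descend [6, 10]
    N6 x:[5/2,17/2] y:[49/3,76/3] z:[16,25] -> miss, prune
    N10 x:[15,39/2] y:[49/3,71/3] z:[17,30] -> hit [17,39/2], descend [2, 5]
      N2 x:[16,35/2] y:[21,71/3] z:[24,30] -> miss, prune
      N5 x:[15,39/2] y:[49/3,56/3] z:[17,29] -> hit [17,56/3] leaf, test {P2@t=18, P3(miss)}
  N8 x:[4,17] y:[59/3,86/3] z:[27,49] -> miss, prune

Visited [0, 4, 6, 10, 2, 5, 8]. Tests: 7 box, 1 leaf. Nearest: P2.

== RESULT ==
[0, 4, 6, 10, 2, 5, 8]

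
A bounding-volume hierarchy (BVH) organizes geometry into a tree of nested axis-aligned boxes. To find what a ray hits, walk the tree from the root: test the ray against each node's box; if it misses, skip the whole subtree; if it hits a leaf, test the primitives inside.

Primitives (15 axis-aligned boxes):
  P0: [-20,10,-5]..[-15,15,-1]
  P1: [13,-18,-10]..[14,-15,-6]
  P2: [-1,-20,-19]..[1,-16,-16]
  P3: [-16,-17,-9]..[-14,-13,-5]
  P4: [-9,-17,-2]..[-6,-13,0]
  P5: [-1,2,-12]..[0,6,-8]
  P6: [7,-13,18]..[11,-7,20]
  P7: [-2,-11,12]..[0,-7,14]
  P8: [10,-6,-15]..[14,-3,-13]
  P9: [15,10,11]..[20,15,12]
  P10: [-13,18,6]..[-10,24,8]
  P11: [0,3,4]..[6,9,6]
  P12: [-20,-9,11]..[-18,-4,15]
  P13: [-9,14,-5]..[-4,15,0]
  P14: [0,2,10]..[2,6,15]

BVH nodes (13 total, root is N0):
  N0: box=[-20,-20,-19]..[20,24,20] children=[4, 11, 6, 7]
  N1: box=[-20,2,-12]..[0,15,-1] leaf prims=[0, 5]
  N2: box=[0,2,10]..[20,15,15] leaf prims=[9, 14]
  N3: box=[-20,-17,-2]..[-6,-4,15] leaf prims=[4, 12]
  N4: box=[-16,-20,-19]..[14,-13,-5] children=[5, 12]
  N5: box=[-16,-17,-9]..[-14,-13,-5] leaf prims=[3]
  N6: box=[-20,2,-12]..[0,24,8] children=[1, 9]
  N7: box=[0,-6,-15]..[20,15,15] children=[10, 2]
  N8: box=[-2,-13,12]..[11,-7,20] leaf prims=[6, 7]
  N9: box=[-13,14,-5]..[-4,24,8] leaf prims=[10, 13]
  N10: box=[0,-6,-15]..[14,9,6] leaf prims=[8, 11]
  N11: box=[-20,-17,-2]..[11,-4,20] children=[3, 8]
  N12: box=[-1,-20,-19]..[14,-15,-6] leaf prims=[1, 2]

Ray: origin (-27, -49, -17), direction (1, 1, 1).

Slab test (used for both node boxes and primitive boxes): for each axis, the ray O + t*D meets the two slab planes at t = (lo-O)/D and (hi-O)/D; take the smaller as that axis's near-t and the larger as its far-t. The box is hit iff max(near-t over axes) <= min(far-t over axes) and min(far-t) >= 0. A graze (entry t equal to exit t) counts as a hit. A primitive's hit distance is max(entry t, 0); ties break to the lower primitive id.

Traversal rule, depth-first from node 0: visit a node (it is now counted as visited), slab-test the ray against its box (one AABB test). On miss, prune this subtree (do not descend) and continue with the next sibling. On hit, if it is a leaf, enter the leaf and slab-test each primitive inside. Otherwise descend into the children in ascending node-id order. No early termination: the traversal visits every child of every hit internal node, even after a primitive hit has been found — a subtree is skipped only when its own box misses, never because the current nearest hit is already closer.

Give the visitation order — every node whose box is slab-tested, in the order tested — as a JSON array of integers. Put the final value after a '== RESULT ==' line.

Traverse from the root:
N0 x:[7,47] y:[29,73] z:[-2,37] -> hit [29,37], descend [4, 6, 7, 11]
  N4 x:[11,41] y:[29,36] z:[-2,12] -> miss, prune
  N6 x:[7,27] y:[51,73] z:[5,25] -> miss, prune
  N7 x:[27,47] y:[43,64] z:[2,32] -> miss, prune
  N11 x:[7,38] y:[32,45] z:[15,37] -> hit [32,37], descend [3, 8]
    N3 x:[7,21] y:[32,45] z:[15,32] -> miss, prune
    N8 x:[25,38] y:[36,42] z:[29,37] -> hit [36,37] leaf, test {P6@t=36, P7(miss)}

Visited [0, 4, 6, 7, 11, 3, 8]. Tests: 7 box, 1 leaf. Nearest: P6.

== RESULT ==
[0, 4, 6, 7, 11, 3, 8]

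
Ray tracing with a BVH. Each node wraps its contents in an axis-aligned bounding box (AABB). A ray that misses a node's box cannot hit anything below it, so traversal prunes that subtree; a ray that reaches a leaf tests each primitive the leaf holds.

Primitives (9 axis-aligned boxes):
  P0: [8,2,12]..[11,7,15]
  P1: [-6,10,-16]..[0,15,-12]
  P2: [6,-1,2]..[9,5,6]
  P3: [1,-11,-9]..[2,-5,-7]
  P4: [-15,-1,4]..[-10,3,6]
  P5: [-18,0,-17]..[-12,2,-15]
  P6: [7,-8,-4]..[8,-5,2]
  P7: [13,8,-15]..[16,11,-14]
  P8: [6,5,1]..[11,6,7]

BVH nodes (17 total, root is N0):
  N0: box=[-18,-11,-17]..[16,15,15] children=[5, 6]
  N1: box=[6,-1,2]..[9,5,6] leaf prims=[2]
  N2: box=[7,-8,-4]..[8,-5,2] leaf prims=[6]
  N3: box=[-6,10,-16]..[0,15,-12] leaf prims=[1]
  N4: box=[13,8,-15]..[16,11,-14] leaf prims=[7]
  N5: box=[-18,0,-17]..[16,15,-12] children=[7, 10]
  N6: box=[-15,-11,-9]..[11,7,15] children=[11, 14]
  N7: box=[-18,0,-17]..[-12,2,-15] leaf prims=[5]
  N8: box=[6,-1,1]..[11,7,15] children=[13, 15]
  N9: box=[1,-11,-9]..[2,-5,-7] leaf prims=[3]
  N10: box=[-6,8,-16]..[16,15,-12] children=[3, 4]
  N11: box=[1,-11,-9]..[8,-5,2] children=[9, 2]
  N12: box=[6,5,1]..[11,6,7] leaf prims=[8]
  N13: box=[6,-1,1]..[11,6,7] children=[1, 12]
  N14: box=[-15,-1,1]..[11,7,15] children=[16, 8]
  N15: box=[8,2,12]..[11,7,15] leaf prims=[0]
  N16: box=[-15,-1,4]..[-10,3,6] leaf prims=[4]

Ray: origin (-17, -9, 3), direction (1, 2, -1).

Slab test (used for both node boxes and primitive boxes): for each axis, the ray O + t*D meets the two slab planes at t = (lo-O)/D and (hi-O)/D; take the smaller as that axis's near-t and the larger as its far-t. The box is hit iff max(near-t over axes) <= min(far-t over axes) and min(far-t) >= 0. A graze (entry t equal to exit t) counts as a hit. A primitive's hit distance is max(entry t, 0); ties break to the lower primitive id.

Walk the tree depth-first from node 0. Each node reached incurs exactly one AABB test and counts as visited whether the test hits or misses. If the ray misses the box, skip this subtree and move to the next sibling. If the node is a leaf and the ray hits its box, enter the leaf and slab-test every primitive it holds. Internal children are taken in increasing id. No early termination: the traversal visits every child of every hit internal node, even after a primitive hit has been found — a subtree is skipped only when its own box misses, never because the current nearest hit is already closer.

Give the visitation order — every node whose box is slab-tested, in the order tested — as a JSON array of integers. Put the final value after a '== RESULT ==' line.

Traverse from the root:
N0 x:[-1,33] y:[-1,12] z:[-12,20] -> hit [-1,12], descend [5, 6]
  N5 x:[-1,33] y:[9/2,12] z:[15,20] -> miss, prune
  N6 x:[2,28] y:[-1,8] z:[-12,12] -> hit [2,8], descend [11, 14]
    N11 x:[18,25] y:[-1,2] z:[1,12] -> miss, prune
    N14 x:[2,28] y:[4,8] z:[-12,2] -> miss, prune

5 AABB tests over nodes [0, 5, 6, 11, 14]; 0 leaves entered; closest miss.

== RESULT ==
[0, 5, 6, 11, 14]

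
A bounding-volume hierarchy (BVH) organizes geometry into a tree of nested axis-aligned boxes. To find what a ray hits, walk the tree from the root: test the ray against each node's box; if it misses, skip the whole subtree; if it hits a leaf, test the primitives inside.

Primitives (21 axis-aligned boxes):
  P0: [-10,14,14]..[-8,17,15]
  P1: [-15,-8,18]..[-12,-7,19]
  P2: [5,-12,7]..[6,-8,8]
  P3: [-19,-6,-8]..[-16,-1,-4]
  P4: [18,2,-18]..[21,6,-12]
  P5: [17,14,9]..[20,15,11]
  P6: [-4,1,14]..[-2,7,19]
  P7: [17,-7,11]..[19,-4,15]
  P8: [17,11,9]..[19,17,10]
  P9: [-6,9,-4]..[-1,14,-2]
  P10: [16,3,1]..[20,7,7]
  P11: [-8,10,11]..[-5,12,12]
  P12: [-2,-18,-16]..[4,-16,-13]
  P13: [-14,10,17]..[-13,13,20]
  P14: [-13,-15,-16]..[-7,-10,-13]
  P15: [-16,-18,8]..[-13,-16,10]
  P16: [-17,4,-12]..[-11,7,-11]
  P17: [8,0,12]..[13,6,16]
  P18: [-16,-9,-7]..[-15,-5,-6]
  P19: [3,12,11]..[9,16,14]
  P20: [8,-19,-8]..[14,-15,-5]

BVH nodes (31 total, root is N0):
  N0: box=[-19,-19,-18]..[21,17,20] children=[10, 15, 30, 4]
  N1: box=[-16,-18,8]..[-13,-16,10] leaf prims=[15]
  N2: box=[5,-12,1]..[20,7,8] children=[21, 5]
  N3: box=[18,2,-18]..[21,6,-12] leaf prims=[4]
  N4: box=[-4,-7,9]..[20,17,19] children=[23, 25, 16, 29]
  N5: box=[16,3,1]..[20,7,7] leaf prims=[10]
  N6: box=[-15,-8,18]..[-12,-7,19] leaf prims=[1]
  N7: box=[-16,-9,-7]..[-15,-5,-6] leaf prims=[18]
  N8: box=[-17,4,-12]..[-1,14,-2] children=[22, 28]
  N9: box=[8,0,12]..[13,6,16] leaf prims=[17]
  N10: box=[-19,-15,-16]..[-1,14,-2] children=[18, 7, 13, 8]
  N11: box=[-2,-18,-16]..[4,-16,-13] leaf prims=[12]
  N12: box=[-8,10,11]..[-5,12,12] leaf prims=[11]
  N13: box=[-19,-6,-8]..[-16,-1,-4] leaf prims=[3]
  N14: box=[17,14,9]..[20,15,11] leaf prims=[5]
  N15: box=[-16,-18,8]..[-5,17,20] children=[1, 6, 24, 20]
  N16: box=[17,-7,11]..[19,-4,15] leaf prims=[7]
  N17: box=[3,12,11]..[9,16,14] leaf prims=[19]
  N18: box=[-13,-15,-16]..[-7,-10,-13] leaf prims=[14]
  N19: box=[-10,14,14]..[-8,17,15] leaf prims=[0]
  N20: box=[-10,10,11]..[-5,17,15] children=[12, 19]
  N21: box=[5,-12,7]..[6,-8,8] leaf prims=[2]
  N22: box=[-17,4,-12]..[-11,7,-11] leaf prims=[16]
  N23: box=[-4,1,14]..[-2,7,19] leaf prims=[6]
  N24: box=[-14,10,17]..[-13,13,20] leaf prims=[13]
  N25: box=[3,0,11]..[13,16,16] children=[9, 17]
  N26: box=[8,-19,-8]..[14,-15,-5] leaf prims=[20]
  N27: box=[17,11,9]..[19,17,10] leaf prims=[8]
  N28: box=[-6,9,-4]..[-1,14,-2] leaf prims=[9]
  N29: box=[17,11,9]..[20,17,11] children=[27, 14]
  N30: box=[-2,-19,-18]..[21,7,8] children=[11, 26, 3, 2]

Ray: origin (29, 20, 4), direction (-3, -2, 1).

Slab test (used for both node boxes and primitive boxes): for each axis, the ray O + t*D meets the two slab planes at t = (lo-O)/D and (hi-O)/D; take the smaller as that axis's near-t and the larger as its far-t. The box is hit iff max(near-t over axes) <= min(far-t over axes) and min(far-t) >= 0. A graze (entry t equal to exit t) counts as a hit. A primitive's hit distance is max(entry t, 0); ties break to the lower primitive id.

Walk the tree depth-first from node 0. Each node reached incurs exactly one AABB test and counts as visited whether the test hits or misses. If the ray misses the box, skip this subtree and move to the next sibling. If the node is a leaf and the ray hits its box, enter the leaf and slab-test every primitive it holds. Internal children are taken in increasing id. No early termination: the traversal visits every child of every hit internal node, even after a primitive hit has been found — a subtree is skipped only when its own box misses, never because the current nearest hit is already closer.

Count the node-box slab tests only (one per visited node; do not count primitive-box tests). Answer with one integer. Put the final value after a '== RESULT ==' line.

Traverse from the root:
N0 x:[8/3,16] y:[3/2,39/2] z:[-22,16] -> hit [8/3,16], descend [4, 10, 15, 30]
  N4 x:[3,11] y:[3/2,27/2] z:[5,15] -> hit [5,11], descend [16, 23, 25, 29]
    N16 x:[10/3,4] y:[12,27/2] z:[7,11] -> miss, prune
    N23 x:[31/3,11] y:[13/2,19/2] z:[10,15] -> miss, prune
    N25 x:[16/3,26/3] y:[2,10] z:[7,12] -> hit [7,26/3], descend [9, 17]
      N9 x:[16/3,7] y:[7,10] z:[8,12] -> miss, prune
      N17 x:[20/3,26/3] y:[2,4] z:[7,10] -> miss, prune
    N29 x:[3,4] y:[3/2,9/2] z:[5,7] -> miss, prune
  N10 x:[10,16] y:[3,35/2] z:[-20,-6] -> miss, prune
  N15 x:[34/3,15] y:[3/2,19] z:[4,16] -> hit [34/3,15], descend [1, 6, 20, 24]
    N1 x:[14,15] y:[18,19] z:[4,6] -> miss, prune
    N6 x:[41/3,44/3] y:[27/2,14] z:[14,15] -> hit [14,14] leaf, test {P1@t=14}
    N20 x:[34/3,13] y:[3/2,5] z:[7,11] -> miss, prune
    N24 x:[14,43/3] y:[7/2,5] z:[13,16] -> miss, prune
  N30 x:[8/3,31/3] y:[13/2,39/2] z:[-22,4] -> miss, prune

15 AABB tests over nodes [0, 4, 16, 23, 25, 9, 17, 29, 10, 15, 1, 6, 20, 24, 30]; 1 leaf entered; closest P1.

== RESULT ==
15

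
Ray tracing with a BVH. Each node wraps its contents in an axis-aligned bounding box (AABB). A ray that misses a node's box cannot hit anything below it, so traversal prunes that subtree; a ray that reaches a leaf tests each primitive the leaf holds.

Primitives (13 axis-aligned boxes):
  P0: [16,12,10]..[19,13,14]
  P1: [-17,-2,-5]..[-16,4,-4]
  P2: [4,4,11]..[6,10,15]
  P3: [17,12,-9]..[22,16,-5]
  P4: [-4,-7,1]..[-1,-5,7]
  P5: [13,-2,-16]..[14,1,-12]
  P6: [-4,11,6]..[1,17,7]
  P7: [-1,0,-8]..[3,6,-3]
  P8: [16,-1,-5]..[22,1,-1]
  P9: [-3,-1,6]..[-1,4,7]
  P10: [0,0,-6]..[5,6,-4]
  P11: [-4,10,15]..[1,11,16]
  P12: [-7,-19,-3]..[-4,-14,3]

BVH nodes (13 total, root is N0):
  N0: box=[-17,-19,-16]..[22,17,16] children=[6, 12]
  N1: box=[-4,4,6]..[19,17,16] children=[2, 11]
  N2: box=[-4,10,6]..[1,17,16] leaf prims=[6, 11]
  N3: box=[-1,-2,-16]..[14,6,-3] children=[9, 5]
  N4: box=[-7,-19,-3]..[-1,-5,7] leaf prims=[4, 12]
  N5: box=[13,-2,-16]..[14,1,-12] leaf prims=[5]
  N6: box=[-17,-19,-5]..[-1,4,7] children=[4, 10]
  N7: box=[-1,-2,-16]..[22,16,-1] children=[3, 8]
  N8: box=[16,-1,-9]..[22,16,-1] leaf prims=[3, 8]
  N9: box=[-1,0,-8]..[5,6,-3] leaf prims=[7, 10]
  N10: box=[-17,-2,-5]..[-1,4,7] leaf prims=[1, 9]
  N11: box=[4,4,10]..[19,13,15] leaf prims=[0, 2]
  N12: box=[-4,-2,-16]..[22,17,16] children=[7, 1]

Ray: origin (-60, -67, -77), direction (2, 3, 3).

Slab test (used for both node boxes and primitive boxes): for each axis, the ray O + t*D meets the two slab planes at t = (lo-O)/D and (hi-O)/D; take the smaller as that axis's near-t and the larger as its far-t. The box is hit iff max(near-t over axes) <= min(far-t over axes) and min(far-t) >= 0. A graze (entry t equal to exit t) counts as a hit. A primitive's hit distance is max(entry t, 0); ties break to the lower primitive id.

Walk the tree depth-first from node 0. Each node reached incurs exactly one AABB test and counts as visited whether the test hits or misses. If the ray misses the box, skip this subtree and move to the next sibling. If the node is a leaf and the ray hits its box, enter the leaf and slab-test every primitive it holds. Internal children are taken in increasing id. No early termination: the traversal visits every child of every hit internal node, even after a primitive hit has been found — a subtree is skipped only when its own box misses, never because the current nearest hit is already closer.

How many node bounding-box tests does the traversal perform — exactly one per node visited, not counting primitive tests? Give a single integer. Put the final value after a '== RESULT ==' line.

Trace the traversal:
N0 x:[43/2,41] y:[16,28] z:[61/3,31] -> hit [43/2,28], descend [6, 12]
  N6 x:[43/2,59/2] y:[16,71/3] z:[24,28] -> miss, prune
  N12 x:[28,41] y:[65/3,28] z:[61/3,31] -> hit [28,28], descend [1, 7]
    N1 x:[28,79/2] y:[71/3,28] z:[83/3,31] -> hit [28,28], descend [2, 11]
      N2 x:[28,61/2] y:[77/3,28] z:[83/3,31] -> hit [28,28] leaf, test {P6@t=28, P11(miss)}
      N11 x:[32,79/2] y:[71/3,80/3] z:[29,92/3] -> miss, prune
    N7 x:[59/2,41] y:[65/3,83/3] z:[61/3,76/3] -> miss, prune

order=[0, 6, 12, 1, 2, 11, 7]  |boxes|=7  |leaves|=1  hit=P6

== RESULT ==
7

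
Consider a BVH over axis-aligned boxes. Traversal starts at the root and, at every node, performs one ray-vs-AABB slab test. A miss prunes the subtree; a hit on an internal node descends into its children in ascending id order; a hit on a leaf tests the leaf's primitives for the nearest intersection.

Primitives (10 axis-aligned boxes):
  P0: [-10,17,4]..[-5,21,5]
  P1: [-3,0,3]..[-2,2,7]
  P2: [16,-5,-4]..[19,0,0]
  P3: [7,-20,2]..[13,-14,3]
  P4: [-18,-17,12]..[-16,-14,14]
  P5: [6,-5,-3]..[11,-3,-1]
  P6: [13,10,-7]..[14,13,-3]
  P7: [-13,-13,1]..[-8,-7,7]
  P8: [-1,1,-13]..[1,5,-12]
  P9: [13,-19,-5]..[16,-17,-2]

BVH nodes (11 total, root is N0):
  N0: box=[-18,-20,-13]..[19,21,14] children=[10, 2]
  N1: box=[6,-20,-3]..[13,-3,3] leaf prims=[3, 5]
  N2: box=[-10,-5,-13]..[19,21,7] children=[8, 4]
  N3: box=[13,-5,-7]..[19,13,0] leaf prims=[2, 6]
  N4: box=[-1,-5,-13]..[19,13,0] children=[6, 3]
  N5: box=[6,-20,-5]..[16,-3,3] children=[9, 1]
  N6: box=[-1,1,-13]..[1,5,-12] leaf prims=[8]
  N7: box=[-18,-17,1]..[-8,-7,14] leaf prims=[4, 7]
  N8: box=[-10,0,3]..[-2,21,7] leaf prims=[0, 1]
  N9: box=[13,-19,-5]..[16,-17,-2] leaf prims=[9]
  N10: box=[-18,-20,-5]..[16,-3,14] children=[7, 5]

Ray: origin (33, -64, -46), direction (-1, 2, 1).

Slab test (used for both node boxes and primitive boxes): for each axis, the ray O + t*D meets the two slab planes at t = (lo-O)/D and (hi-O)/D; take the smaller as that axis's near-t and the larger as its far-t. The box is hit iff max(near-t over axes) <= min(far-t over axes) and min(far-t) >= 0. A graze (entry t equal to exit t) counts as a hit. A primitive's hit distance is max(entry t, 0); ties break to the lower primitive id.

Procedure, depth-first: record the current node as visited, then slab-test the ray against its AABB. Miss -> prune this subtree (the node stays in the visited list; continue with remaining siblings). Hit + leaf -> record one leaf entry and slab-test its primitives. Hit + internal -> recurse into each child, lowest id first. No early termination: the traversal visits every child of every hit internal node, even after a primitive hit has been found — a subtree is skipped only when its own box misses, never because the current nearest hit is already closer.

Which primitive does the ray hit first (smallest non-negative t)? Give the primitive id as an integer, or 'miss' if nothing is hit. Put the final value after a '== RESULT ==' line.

Walk:
N0 x:[14,51] y:[22,85/2] z:[33,60] -> hit [33,85/2], descend [2, 10]
  N2 x:[14,43] y:[59/2,85/2] z:[33,53] -> hit [33,85/2], descend [4, 8]
    N4 x:[14,34] y:[59/2,77/2] z:[33,46] -> hit [33,34], descend [3, 6]
      N3 x:[14,20] y:[59/2,77/2] z:[39,46] -> miss, prune
      N6 x:[32,34] y:[65/2,69/2] z:[33,34] -> hit [33,34] leaf, test {P8@t=33}
    N8 x:[35,43] y:[32,85/2] z:[49,53] -> miss, prune
  N10 x:[17,51] y:[22,61/2] z:[41,60] -> miss, prune

Visited [0, 2, 4, 3, 6, 8, 10]. Tests: 7 box, 1 leaf. Nearest: P8.

== RESULT ==
8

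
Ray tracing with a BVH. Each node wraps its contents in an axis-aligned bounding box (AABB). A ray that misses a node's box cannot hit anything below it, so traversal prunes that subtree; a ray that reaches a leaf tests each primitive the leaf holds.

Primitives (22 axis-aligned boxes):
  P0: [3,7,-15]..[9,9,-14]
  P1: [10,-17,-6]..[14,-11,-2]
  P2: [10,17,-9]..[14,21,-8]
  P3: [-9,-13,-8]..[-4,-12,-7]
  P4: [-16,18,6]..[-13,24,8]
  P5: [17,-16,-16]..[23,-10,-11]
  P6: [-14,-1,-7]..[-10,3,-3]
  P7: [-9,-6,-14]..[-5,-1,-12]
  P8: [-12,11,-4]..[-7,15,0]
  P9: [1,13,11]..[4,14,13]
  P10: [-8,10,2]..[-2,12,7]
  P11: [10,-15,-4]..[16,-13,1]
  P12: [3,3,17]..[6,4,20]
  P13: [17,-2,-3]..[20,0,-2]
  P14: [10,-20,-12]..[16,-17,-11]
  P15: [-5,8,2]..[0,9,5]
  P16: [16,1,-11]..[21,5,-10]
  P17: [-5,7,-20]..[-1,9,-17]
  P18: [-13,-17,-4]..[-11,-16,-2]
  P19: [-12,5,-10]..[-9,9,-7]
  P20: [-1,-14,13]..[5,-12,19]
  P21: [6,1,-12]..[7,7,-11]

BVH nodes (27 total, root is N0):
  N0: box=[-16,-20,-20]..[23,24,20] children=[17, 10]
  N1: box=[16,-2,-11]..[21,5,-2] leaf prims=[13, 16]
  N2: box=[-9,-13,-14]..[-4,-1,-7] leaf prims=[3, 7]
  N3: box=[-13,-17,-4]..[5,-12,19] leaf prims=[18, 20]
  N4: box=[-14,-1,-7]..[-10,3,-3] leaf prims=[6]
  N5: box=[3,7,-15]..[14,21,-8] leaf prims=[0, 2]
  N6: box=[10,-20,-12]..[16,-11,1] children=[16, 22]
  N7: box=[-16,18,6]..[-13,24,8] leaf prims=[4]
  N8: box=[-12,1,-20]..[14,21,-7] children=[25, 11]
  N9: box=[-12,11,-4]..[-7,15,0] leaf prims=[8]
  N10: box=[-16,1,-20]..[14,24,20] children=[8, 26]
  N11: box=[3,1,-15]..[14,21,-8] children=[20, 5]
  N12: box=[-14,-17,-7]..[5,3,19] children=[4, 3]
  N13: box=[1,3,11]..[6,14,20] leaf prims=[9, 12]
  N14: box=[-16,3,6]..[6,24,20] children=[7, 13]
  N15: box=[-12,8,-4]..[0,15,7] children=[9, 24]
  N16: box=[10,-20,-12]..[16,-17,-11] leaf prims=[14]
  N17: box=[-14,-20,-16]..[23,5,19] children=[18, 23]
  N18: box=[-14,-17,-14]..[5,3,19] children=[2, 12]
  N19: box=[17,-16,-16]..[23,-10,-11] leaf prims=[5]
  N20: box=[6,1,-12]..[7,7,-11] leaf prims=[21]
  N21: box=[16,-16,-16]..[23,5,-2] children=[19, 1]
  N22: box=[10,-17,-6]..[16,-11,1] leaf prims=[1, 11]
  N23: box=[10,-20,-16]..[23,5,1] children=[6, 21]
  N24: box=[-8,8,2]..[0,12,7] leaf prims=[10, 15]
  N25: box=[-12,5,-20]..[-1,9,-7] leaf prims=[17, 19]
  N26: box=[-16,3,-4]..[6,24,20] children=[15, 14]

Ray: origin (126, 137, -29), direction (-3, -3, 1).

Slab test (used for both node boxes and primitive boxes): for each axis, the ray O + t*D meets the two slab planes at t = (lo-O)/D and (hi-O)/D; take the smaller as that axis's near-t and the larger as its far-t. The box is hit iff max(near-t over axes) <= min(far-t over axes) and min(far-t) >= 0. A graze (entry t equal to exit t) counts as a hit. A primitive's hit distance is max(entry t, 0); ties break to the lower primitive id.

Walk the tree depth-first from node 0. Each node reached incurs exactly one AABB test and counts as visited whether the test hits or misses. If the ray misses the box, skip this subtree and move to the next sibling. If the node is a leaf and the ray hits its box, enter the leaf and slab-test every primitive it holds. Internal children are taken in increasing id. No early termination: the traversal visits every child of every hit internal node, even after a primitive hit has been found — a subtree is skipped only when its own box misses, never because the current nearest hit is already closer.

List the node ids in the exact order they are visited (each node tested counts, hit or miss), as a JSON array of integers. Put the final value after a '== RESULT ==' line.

Walk:
N0 x:[103/3,142/3] y:[113/3,157/3] z:[9,49] -> hit [113/3,142/3], descend [10, 17]
  N10 x:[112/3,142/3] y:[113/3,136/3] z:[9,49] -> hit [113/3,136/3], descend [8, 26]
    N8 x:[112/3,46] y:[116/3,136/3] z:[9,22] -> miss, prune
    N26 x:[40,142/3] y:[113/3,134/3] z:[25,49] -> hit [40,134/3], descend [14, 15]
      N14 x:[40,142/3] y:[113/3,134/3] z:[35,49] -> hit [40,134/3], descend [7, 13]
        N7 x:[139/3,142/3] y:[113/3,119/3] z:[35,37] -> miss, prune
        N13 x:[40,125/3] y:[41,134/3] z:[40,49] -> hit [41,125/3] leaf, test {P9@t=41, P12(miss)}
      N15 x:[42,46] y:[122/3,43] z:[25,36] -> miss, prune
  N17 x:[103/3,140/3] y:[44,157/3] z:[13,48] -> hit [44,140/3], descend [18, 23]
    N18 x:[121/3,140/3] y:[134/3,154/3] z:[15,48] -> hit [134/3,140/3], descend [2, 12]
      N2 x:[130/3,45] y:[46,50] z:[15,22] -> miss, prune
      N12 x:[121/3,140/3] y:[134/3,154/3] z:[22,48] -> hit [134/3,140/3], descend [3, 4]
        N3 x:[121/3,139/3] y:[149/3,154/3] z:[25,48] -> miss, prune
        N4 x:[136/3,140/3] y:[134/3,46] z:[22,26] -> miss, prune
    N23 x:[103/3,116/3] y:[44,157/3] z:[13,30] -> miss, prune

Summary -> nodes [0, 10, 8, 26, 14, 7, 13, 15, 17, 18, 2, 12, 3, 4, 23]; box-tests=15; leaf-entries=1; first=P9

== RESULT ==
[0, 10, 8, 26, 14, 7, 13, 15, 17, 18, 2, 12, 3, 4, 23]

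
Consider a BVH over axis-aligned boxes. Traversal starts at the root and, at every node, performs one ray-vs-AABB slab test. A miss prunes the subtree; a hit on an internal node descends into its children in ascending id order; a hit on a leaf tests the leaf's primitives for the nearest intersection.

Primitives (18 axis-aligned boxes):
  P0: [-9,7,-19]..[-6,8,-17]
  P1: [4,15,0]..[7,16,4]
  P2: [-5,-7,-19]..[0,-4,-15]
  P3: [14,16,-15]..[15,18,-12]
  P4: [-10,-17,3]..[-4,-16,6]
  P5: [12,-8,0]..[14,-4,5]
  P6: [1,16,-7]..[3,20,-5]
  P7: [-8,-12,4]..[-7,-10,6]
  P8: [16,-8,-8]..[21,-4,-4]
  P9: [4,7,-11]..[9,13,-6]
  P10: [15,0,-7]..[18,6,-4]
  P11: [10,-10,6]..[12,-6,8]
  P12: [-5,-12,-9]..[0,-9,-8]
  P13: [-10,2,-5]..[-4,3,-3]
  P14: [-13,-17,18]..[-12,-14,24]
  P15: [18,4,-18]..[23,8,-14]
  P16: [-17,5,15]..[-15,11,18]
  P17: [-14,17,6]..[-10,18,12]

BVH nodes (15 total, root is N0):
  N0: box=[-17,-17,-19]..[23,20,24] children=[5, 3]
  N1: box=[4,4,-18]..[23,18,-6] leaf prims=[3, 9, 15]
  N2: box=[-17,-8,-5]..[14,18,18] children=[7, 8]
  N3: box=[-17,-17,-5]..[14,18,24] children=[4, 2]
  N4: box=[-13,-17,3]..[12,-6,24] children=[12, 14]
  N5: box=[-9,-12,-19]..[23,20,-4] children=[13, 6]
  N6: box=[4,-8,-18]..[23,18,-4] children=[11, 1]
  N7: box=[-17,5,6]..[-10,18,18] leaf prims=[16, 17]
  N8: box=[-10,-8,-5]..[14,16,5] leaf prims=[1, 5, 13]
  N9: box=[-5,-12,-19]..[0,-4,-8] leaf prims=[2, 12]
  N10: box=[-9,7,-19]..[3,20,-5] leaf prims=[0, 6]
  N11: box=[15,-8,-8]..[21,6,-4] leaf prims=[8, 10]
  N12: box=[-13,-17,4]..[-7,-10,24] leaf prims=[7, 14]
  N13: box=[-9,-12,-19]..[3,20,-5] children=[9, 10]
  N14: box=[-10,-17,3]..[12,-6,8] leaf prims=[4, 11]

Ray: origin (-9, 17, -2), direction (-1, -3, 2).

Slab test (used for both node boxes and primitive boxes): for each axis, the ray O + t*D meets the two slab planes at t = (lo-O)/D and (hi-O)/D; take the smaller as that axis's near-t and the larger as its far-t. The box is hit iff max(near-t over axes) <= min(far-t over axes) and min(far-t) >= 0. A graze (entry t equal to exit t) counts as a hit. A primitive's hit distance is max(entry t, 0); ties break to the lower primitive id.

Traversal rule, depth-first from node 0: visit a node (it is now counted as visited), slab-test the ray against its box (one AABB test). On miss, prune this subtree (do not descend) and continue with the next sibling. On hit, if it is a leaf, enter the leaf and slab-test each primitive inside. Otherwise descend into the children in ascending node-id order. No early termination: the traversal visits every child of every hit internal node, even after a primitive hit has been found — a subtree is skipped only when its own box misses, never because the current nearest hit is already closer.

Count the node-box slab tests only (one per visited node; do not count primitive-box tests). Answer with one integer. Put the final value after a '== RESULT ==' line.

Trace the traversal:
N0 x:[-32,8] y:[-1,34/3] z:[-17/2,13] -> hit [-1,8], descend [3, 5]
  N3 x:[-23,8] y:[-1/3,34/3] z:[-3/2,13] -> hit [-1/3,8], descend [2, 4]
    N2 x:[-23,8] y:[-1/3,25/3] z:[-3/2,10] -> hit [-1/3,8], descend [7, 8]
      N7 x:[1,8] y:[-1/3,4] z:[4,10] -> hit [4,4] leaf, test {P16(miss), P17(miss)}
      N8 x:[-23,1] y:[1/3,25/3] z:[-3/2,7/2] -> hit [1/3,1] leaf, test {P1(miss), P5(miss), P13(miss)}
    N4 x:[-21,4] y:[23/3,34/3] z:[5/2,13] -> miss, prune
  N5 x:[-32,0] y:[-1,29/3] z:[-17/2,-1] -> miss, prune

Summary -> nodes [0, 3, 2, 7, 8, 4, 5]; box-tests=7; leaf-entries=2; first=miss

== RESULT ==
7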